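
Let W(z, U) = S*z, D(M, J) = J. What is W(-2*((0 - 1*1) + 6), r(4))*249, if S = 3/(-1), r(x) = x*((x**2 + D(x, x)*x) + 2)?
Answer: 7470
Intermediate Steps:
r(x) = x*(2 + 2*x**2) (r(x) = x*((x**2 + x*x) + 2) = x*((x**2 + x**2) + 2) = x*(2*x**2 + 2) = x*(2 + 2*x**2))
S = -3 (S = 3*(-1) = -3)
W(z, U) = -3*z
W(-2*((0 - 1*1) + 6), r(4))*249 = -(-6)*((0 - 1*1) + 6)*249 = -(-6)*((0 - 1) + 6)*249 = -(-6)*(-1 + 6)*249 = -(-6)*5*249 = -3*(-10)*249 = 30*249 = 7470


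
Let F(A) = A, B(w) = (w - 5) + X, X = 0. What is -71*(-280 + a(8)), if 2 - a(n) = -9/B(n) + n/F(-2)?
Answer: 19241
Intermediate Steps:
B(w) = -5 + w (B(w) = (w - 5) + 0 = (-5 + w) + 0 = -5 + w)
a(n) = 2 + n/2 + 9/(-5 + n) (a(n) = 2 - (-9/(-5 + n) + n/(-2)) = 2 - (-9/(-5 + n) + n*(-½)) = 2 - (-9/(-5 + n) - n/2) = 2 + (n/2 + 9/(-5 + n)) = 2 + n/2 + 9/(-5 + n))
-71*(-280 + a(8)) = -71*(-280 + (-2 + 8² - 1*8)/(2*(-5 + 8))) = -71*(-280 + (½)*(-2 + 64 - 8)/3) = -71*(-280 + (½)*(⅓)*54) = -71*(-280 + 9) = -71*(-271) = 19241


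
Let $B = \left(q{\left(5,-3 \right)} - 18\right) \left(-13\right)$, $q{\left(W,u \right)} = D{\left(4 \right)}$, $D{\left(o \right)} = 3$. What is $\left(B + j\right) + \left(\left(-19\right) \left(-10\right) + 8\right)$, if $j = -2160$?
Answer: $-1767$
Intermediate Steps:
$q{\left(W,u \right)} = 3$
$B = 195$ ($B = \left(3 - 18\right) \left(-13\right) = \left(-15\right) \left(-13\right) = 195$)
$\left(B + j\right) + \left(\left(-19\right) \left(-10\right) + 8\right) = \left(195 - 2160\right) + \left(\left(-19\right) \left(-10\right) + 8\right) = -1965 + \left(190 + 8\right) = -1965 + 198 = -1767$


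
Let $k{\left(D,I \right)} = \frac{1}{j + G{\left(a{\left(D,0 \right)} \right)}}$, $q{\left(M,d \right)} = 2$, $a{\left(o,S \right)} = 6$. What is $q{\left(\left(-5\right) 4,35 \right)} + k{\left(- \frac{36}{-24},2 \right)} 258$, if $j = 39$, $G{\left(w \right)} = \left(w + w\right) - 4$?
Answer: $\frac{352}{47} \approx 7.4894$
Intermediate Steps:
$G{\left(w \right)} = -4 + 2 w$ ($G{\left(w \right)} = 2 w - 4 = -4 + 2 w$)
$k{\left(D,I \right)} = \frac{1}{47}$ ($k{\left(D,I \right)} = \frac{1}{39 + \left(-4 + 2 \cdot 6\right)} = \frac{1}{39 + \left(-4 + 12\right)} = \frac{1}{39 + 8} = \frac{1}{47}$)
$q{\left(\left(-5\right) 4,35 \right)} + k{\left(- \frac{36}{-24},2 \right)} 258 = 2 + \frac{1}{47} \cdot 258 = 2 + \frac{258}{47} = \frac{352}{47}$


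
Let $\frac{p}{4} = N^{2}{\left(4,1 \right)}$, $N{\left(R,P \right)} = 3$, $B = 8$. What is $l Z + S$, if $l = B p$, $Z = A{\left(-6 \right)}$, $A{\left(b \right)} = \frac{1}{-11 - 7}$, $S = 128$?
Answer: $112$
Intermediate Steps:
$p = 36$ ($p = 4 \cdot 3^{2} = 4 \cdot 9 = 36$)
$A{\left(b \right)} = - \frac{1}{18}$ ($A{\left(b \right)} = \frac{1}{-18} = - \frac{1}{18}$)
$Z = - \frac{1}{18} \approx -0.055556$
$l = 288$ ($l = 8 \cdot 36 = 288$)
$l Z + S = 288 \left(- \frac{1}{18}\right) + 128 = -16 + 128 = 112$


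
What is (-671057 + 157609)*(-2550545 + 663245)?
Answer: 969030410400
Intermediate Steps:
(-671057 + 157609)*(-2550545 + 663245) = -513448*(-1887300) = 969030410400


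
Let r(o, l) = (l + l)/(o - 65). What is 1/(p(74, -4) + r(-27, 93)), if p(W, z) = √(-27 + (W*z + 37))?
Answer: -4278/613825 - 2116*I*√286/613825 ≈ -0.0069694 - 0.058298*I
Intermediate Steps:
p(W, z) = √(10 + W*z) (p(W, z) = √(-27 + (37 + W*z)) = √(10 + W*z))
r(o, l) = 2*l/(-65 + o) (r(o, l) = (2*l)/(-65 + o) = 2*l/(-65 + o))
1/(p(74, -4) + r(-27, 93)) = 1/(√(10 + 74*(-4)) + 2*93/(-65 - 27)) = 1/(√(10 - 296) + 2*93/(-92)) = 1/(√(-286) + 2*93*(-1/92)) = 1/(I*√286 - 93/46) = 1/(-93/46 + I*√286)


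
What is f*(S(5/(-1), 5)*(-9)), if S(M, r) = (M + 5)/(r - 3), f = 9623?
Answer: 0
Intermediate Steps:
S(M, r) = (5 + M)/(-3 + r)
f*(S(5/(-1), 5)*(-9)) = 9623*(((5 + 5/(-1))/(-3 + 5))*(-9)) = 9623*(((5 + 5*(-1))/2)*(-9)) = 9623*(((5 - 5)/2)*(-9)) = 9623*(((½)*0)*(-9)) = 9623*(0*(-9)) = 9623*0 = 0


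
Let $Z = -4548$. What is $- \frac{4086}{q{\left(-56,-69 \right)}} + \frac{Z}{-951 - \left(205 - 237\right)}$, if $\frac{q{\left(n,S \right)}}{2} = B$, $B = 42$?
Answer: $- \frac{562167}{12866} \approx -43.694$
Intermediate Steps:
$q{\left(n,S \right)} = 84$ ($q{\left(n,S \right)} = 2 \cdot 42 = 84$)
$- \frac{4086}{q{\left(-56,-69 \right)}} + \frac{Z}{-951 - \left(205 - 237\right)} = - \frac{4086}{84} - \frac{4548}{-951 - \left(205 - 237\right)} = \left(-4086\right) \frac{1}{84} - \frac{4548}{-951 - \left(205 - 237\right)} = - \frac{681}{14} - \frac{4548}{-951 - -32} = - \frac{681}{14} - \frac{4548}{-951 + 32} = - \frac{681}{14} - \frac{4548}{-919} = - \frac{681}{14} - - \frac{4548}{919} = - \frac{681}{14} + \frac{4548}{919} = - \frac{562167}{12866}$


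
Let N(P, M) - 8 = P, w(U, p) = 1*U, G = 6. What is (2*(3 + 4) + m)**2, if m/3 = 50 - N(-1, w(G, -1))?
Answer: 20449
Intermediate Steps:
w(U, p) = U
N(P, M) = 8 + P
m = 129 (m = 3*(50 - (8 - 1)) = 3*(50 - 1*7) = 3*(50 - 7) = 3*43 = 129)
(2*(3 + 4) + m)**2 = (2*(3 + 4) + 129)**2 = (2*7 + 129)**2 = (14 + 129)**2 = 143**2 = 20449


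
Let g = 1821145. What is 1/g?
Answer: 1/1821145 ≈ 5.4910e-7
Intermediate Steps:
1/g = 1/1821145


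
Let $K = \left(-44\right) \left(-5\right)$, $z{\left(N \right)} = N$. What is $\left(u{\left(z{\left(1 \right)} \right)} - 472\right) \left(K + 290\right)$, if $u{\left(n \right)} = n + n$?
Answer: $-239700$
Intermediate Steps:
$u{\left(n \right)} = 2 n$
$K = 220$
$\left(u{\left(z{\left(1 \right)} \right)} - 472\right) \left(K + 290\right) = \left(2 \cdot 1 - 472\right) \left(220 + 290\right) = \left(2 - 472\right) 510 = \left(-470\right) 510 = -239700$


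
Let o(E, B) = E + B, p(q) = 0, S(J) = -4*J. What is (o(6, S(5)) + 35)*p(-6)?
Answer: 0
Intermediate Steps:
o(E, B) = B + E
(o(6, S(5)) + 35)*p(-6) = ((-4*5 + 6) + 35)*0 = ((-20 + 6) + 35)*0 = (-14 + 35)*0 = 21*0 = 0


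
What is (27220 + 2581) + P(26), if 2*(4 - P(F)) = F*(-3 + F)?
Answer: 29506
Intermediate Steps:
P(F) = 4 - F*(-3 + F)/2
(27220 + 2581) + P(26) = (27220 + 2581) + (4 - 1/2*26**2 + (3/2)*26) = 29801 + (4 - 1/2*676 + 39) = 29801 + (4 - 338 + 39) = 29801 - 295 = 29506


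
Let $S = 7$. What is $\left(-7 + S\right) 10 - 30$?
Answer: $-30$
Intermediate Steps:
$\left(-7 + S\right) 10 - 30 = \left(-7 + 7\right) 10 - 30 = 0 \cdot 10 - 30 = 0 - 30 = -30$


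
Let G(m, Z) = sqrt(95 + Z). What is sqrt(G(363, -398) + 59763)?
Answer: sqrt(59763 + I*sqrt(303)) ≈ 244.46 + 0.0356*I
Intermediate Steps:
sqrt(G(363, -398) + 59763) = sqrt(sqrt(95 - 398) + 59763) = sqrt(sqrt(-303) + 59763) = sqrt(I*sqrt(303) + 59763) = sqrt(59763 + I*sqrt(303))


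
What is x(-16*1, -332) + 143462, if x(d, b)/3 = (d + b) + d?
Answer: 142370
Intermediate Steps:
x(d, b) = 3*b + 6*d (x(d, b) = 3*((d + b) + d) = 3*((b + d) + d) = 3*(b + 2*d) = 3*b + 6*d)
x(-16*1, -332) + 143462 = (3*(-332) + 6*(-16*1)) + 143462 = (-996 + 6*(-16)) + 143462 = (-996 - 96) + 143462 = -1092 + 143462 = 142370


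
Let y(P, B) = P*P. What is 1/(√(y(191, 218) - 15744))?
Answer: √20737/20737 ≈ 0.0069443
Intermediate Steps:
y(P, B) = P²
1/(√(y(191, 218) - 15744)) = 1/(√(191² - 15744)) = 1/(√(36481 - 15744)) = 1/(√20737) = √20737/20737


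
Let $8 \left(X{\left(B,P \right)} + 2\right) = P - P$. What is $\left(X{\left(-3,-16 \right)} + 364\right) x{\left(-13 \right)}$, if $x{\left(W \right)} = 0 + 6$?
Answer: $2172$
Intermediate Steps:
$X{\left(B,P \right)} = -2$ ($X{\left(B,P \right)} = -2 + \frac{P - P}{8} = -2 + \frac{1}{8} \cdot 0 = -2 + 0 = -2$)
$x{\left(W \right)} = 6$
$\left(X{\left(-3,-16 \right)} + 364\right) x{\left(-13 \right)} = \left(-2 + 364\right) 6 = 362 \cdot 6 = 2172$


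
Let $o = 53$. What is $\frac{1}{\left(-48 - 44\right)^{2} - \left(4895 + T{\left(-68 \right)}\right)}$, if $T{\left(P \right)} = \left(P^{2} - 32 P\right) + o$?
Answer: $- \frac{1}{3284} \approx -0.00030451$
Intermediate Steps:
$T{\left(P \right)} = 53 + P^{2} - 32 P$ ($T{\left(P \right)} = \left(P^{2} - 32 P\right) + 53 = 53 + P^{2} - 32 P$)
$\frac{1}{\left(-48 - 44\right)^{2} - \left(4895 + T{\left(-68 \right)}\right)} = \frac{1}{\left(-48 - 44\right)^{2} - \left(9572 + 2176\right)} = \frac{1}{\left(-92\right)^{2} - 11748} = \frac{1}{8464 - 11748} = \frac{1}{-3284} = - \frac{1}{3284}$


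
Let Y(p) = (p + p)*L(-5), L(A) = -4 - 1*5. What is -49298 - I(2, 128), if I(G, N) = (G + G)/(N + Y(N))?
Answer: -26818111/544 ≈ -49298.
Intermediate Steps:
L(A) = -9 (L(A) = -4 - 5 = -9)
Y(p) = -18*p (Y(p) = (p + p)*(-9) = (2*p)*(-9) = -18*p)
I(G, N) = -2*G/(17*N) (I(G, N) = (G + G)/(N - 18*N) = (2*G)/((-17*N)) = (2*G)*(-1/(17*N)) = -2*G/(17*N))
-49298 - I(2, 128) = -49298 - (-2)*2/(17*128) = -49298 - 1*(-1/544) = -49298 + 1/544 = -26818111/544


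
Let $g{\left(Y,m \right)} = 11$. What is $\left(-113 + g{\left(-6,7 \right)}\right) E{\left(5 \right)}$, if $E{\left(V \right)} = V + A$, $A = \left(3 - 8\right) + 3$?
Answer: $-306$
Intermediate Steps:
$A = -2$ ($A = \left(3 - 8\right) + 3 = -5 + 3 = -2$)
$E{\left(V \right)} = -2 + V$ ($E{\left(V \right)} = V - 2 = -2 + V$)
$\left(-113 + g{\left(-6,7 \right)}\right) E{\left(5 \right)} = \left(-113 + 11\right) \left(-2 + 5\right) = \left(-102\right) 3 = -306$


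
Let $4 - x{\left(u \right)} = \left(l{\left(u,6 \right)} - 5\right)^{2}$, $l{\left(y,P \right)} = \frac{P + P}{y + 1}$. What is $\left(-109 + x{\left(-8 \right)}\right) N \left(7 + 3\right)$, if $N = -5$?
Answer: $\frac{367700}{49} \approx 7504.1$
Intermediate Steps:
$l{\left(y,P \right)} = \frac{2 P}{1 + y}$
$x{\left(u \right)} = 4 - \left(-5 + \frac{12}{1 + u}\right)^{2}$ ($x{\left(u \right)} = 4 - \left(2 \cdot 6 \frac{1}{1 + u} - 5\right)^{2} = 4 - \left(\frac{12}{1 + u} - 5\right)^{2} = 4 - \left(-5 + \frac{12}{1 + u}\right)^{2}$)
$\left(-109 + x{\left(-8 \right)}\right) N \left(7 + 3\right) = \left(-109 + \left(4 - \frac{\left(-7 + 5 \left(-8\right)\right)^{2}}{\left(1 - 8\right)^{2}}\right)\right) \left(- 5 \left(7 + 3\right)\right) = \left(-109 + \left(4 - \frac{\left(-7 - 40\right)^{2}}{49}\right)\right) \left(\left(-5\right) 10\right) = \left(-109 + \left(4 - \frac{\left(-47\right)^{2}}{49}\right)\right) \left(-50\right) = \left(-109 + \left(4 - \frac{1}{49} \cdot 2209\right)\right) \left(-50\right) = \left(-109 + \left(4 - \frac{2209}{49}\right)\right) \left(-50\right) = \left(-109 - \frac{2013}{49}\right) \left(-50\right) = \left(- \frac{7354}{49}\right) \left(-50\right) = \frac{367700}{49}$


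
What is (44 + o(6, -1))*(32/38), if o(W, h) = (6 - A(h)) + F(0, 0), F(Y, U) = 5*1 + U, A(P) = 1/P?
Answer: 896/19 ≈ 47.158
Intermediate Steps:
F(Y, U) = 5 + U
o(W, h) = 11 - 1/h (o(W, h) = (6 - 1/h) + (5 + 0) = (6 - 1/h) + 5 = 11 - 1/h)
(44 + o(6, -1))*(32/38) = (44 + (11 - 1/(-1)))*(32/38) = (44 + (11 - 1*(-1)))*(32*(1/38)) = (44 + (11 + 1))*(16/19) = (44 + 12)*(16/19) = 56*(16/19) = 896/19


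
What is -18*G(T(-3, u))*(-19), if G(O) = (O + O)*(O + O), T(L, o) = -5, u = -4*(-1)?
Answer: 34200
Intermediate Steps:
u = 4
G(O) = 4*O² (G(O) = (2*O)*(2*O) = 4*O²)
-18*G(T(-3, u))*(-19) = -72*(-5)²*(-19) = -72*25*(-19) = -18*100*(-19) = -1800*(-19) = 34200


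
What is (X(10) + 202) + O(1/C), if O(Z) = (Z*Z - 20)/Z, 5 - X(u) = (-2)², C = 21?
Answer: -4556/21 ≈ -216.95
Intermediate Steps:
X(u) = 1 (X(u) = 5 - 1*(-2)² = 5 - 1*4 = 5 - 4 = 1)
O(Z) = (-20 + Z²)/Z (O(Z) = (Z² - 20)/Z = (-20 + Z²)/Z)
(X(10) + 202) + O(1/C) = (1 + 202) + (1/21 - 20/(1/21)) = 203 + (1/21 - 20/1/21) = 203 + (1/21 - 20*21) = 203 + (1/21 - 420) = 203 - 8819/21 = -4556/21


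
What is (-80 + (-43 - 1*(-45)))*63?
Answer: -4914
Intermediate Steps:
(-80 + (-43 - 1*(-45)))*63 = (-80 + (-43 + 45))*63 = (-80 + 2)*63 = -78*63 = -4914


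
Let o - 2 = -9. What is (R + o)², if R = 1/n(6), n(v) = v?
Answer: 1681/36 ≈ 46.694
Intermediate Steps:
o = -7 (o = 2 - 9 = -7)
R = ⅙ (R = 1/6 = 1*(⅙) = ⅙ ≈ 0.16667)
(R + o)² = (⅙ - 7)² = (-41/6)² = 1681/36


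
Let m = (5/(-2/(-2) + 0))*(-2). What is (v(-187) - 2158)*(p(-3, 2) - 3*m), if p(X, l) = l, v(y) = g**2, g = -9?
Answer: -66464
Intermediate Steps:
v(y) = 81 (v(y) = (-9)**2 = 81)
m = -10 (m = (5/(-2*(-1/2) + 0))*(-2) = (5/(1 + 0))*(-2) = (5/1)*(-2) = (5*1)*(-2) = 5*(-2) = -10)
(v(-187) - 2158)*(p(-3, 2) - 3*m) = (81 - 2158)*(2 - 3*(-10)) = -2077*(2 + 30) = -2077*32 = -66464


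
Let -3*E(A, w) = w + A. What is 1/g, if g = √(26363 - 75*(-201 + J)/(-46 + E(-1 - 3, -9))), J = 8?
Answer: √650390/130078 ≈ 0.0061999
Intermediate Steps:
E(A, w) = -A/3 - w/3 (E(A, w) = -(w + A)/3 = -(A + w)/3 = -A/3 - w/3)
g = √650390/5 (g = √(26363 - 75*(-201 + 8)/(-46 + (-(-1 - 3)/3 - ⅓*(-9)))) = √(26363 - (-14475)/(-46 + (-⅓*(-4) + 3))) = √(26363 - (-14475)/(-46 + (4/3 + 3))) = √(26363 - (-14475)/(-46 + 13/3)) = √(26363 - (-14475)/(-125/3)) = √(26363 - (-14475)*(-3)/125) = √(26363 - 75*579/125) = √(26363 - 1737/5) = √(130078/5) = √650390/5 ≈ 161.29)
1/g = 1/(√650390/5) = √650390/130078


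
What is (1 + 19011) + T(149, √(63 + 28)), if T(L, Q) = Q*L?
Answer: 19012 + 149*√91 ≈ 20433.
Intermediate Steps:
T(L, Q) = L*Q
(1 + 19011) + T(149, √(63 + 28)) = (1 + 19011) + 149*√(63 + 28) = 19012 + 149*√91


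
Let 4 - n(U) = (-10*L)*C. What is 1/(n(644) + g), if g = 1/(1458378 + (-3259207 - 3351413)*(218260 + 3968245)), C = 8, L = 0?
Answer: 27675392224722/110701568898887 ≈ 0.25000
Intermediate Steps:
n(U) = 4 (n(U) = 4 - (-10*0)*8 = 4 - 0*8 = 4 - 1*0 = 4 + 0 = 4)
g = -1/27675392224722 (g = 1/(1458378 - 6610620*4186505) = 1/(1458378 - 27675393683100) = 1/(-27675392224722) = -1/27675392224722 ≈ -3.6133e-14)
1/(n(644) + g) = 1/(4 - 1/27675392224722) = 1/(110701568898887/27675392224722) = 27675392224722/110701568898887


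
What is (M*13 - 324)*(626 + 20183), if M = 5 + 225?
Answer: 55476794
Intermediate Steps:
M = 230
(M*13 - 324)*(626 + 20183) = (230*13 - 324)*(626 + 20183) = (2990 - 324)*20809 = 2666*20809 = 55476794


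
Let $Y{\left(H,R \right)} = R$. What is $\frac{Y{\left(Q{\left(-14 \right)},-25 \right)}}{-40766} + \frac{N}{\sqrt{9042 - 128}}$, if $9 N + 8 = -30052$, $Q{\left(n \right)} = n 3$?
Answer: $\frac{25}{40766} - \frac{1670 \sqrt{8914}}{4457} \approx -35.375$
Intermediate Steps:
$Q{\left(n \right)} = 3 n$
$N = -3340$ ($N = - \frac{8}{9} + \frac{1}{9} \left(-30052\right) = - \frac{8}{9} - \frac{30052}{9} = -3340$)
$\frac{Y{\left(Q{\left(-14 \right)},-25 \right)}}{-40766} + \frac{N}{\sqrt{9042 - 128}} = - \frac{25}{-40766} - \frac{3340}{\sqrt{9042 - 128}} = \left(-25\right) \left(- \frac{1}{40766}\right) - \frac{3340}{\sqrt{8914}} = \frac{25}{40766} - 3340 \frac{\sqrt{8914}}{8914} = \frac{25}{40766} - \frac{1670 \sqrt{8914}}{4457}$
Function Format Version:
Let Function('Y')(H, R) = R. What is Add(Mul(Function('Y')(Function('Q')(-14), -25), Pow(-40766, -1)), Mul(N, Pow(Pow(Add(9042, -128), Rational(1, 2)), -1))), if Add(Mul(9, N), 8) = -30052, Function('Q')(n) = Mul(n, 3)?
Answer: Add(Rational(25, 40766), Mul(Rational(-1670, 4457), Pow(8914, Rational(1, 2)))) ≈ -35.375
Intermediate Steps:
Function('Q')(n) = Mul(3, n)
N = -3340 (N = Add(Rational(-8, 9), Mul(Rational(1, 9), -30052)) = Add(Rational(-8, 9), Rational(-30052, 9)) = -3340)
Add(Mul(Function('Y')(Function('Q')(-14), -25), Pow(-40766, -1)), Mul(N, Pow(Pow(Add(9042, -128), Rational(1, 2)), -1))) = Add(Mul(-25, Pow(-40766, -1)), Mul(-3340, Pow(Pow(Add(9042, -128), Rational(1, 2)), -1))) = Add(Mul(-25, Rational(-1, 40766)), Mul(-3340, Pow(Pow(8914, Rational(1, 2)), -1))) = Add(Rational(25, 40766), Mul(-3340, Mul(Rational(1, 8914), Pow(8914, Rational(1, 2))))) = Add(Rational(25, 40766), Mul(Rational(-1670, 4457), Pow(8914, Rational(1, 2))))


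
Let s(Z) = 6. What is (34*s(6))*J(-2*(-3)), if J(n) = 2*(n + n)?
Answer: 4896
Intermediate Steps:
J(n) = 4*n (J(n) = 2*(2*n) = 4*n)
(34*s(6))*J(-2*(-3)) = (34*6)*(4*(-2*(-3))) = 204*(4*6) = 204*24 = 4896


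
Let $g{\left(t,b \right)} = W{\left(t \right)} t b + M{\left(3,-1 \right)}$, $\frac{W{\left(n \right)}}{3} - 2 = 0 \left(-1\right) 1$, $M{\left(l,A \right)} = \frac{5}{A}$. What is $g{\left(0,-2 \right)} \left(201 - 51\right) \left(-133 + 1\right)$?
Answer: $99000$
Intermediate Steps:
$W{\left(n \right)} = 6$ ($W{\left(n \right)} = 6 + 3 \cdot 0 \left(-1\right) 1 = 6 + 3 \cdot 0 \cdot 1 = 6 + 3 \cdot 0 = 6 + 0 = 6$)
$g{\left(t,b \right)} = -5 + 6 b t$ ($g{\left(t,b \right)} = 6 t b + \frac{5}{-1} = 6 b t + 5 \left(-1\right) = 6 b t - 5 = -5 + 6 b t$)
$g{\left(0,-2 \right)} \left(201 - 51\right) \left(-133 + 1\right) = \left(-5 + 6 \left(-2\right) 0\right) \left(201 - 51\right) \left(-133 + 1\right) = \left(-5 + 0\right) 150 \left(-132\right) = \left(-5\right) \left(-19800\right) = 99000$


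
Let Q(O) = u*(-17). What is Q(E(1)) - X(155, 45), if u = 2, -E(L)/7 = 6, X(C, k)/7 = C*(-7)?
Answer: 7561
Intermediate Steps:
X(C, k) = -49*C (X(C, k) = 7*(C*(-7)) = 7*(-7*C) = -49*C)
E(L) = -42 (E(L) = -7*6 = -42)
Q(O) = -34 (Q(O) = 2*(-17) = -34)
Q(E(1)) - X(155, 45) = -34 - (-49)*155 = -34 - 1*(-7595) = -34 + 7595 = 7561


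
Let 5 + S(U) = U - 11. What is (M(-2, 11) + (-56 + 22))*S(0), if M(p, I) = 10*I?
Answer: -1216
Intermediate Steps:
S(U) = -16 + U (S(U) = -5 + (U - 11) = -5 + (-11 + U) = -16 + U)
(M(-2, 11) + (-56 + 22))*S(0) = (10*11 + (-56 + 22))*(-16 + 0) = (110 - 34)*(-16) = 76*(-16) = -1216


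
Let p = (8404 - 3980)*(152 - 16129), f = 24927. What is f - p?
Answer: 70707175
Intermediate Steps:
p = -70682248 (p = 4424*(-15977) = -70682248)
f - p = 24927 - 1*(-70682248) = 24927 + 70682248 = 70707175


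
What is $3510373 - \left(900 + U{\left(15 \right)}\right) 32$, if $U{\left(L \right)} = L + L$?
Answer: $3480613$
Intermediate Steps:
$U{\left(L \right)} = 2 L$
$3510373 - \left(900 + U{\left(15 \right)}\right) 32 = 3510373 - \left(900 + 2 \cdot 15\right) 32 = 3510373 - \left(900 + 30\right) 32 = 3510373 - 930 \cdot 32 = 3510373 - 29760 = 3480613$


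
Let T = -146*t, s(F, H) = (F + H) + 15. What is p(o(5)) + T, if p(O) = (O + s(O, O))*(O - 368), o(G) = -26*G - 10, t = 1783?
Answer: -54578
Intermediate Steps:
o(G) = -10 - 26*G
s(F, H) = 15 + F + H
p(O) = (-368 + O)*(15 + 3*O) (p(O) = (O + (15 + O + O))*(O - 368) = (O + (15 + 2*O))*(-368 + O) = (15 + 3*O)*(-368 + O) = (-368 + O)*(15 + 3*O))
T = -260318 (T = -146*1783 = -260318)
p(o(5)) + T = (-5520 - 1089*(-10 - 26*5) + 3*(-10 - 26*5)**2) - 260318 = (-5520 - 1089*(-10 - 130) + 3*(-10 - 130)**2) - 260318 = (-5520 - 1089*(-140) + 3*(-140)**2) - 260318 = (-5520 + 152460 + 3*19600) - 260318 = (-5520 + 152460 + 58800) - 260318 = 205740 - 260318 = -54578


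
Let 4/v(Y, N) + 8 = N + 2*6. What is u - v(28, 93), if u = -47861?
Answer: -4642521/97 ≈ -47861.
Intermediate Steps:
v(Y, N) = 4/(4 + N) (v(Y, N) = 4/(-8 + (N + 2*6)) = 4/(-8 + (N + 12)) = 4/(-8 + (12 + N)) = 4/(4 + N))
u - v(28, 93) = -47861 - 4/(4 + 93) = -47861 - 4/97 = -4642521/97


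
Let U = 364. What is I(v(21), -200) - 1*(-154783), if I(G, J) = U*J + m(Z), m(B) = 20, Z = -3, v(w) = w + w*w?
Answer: 82003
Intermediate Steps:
v(w) = w + w**2
I(G, J) = 20 + 364*J (I(G, J) = 364*J + 20 = 20 + 364*J)
I(v(21), -200) - 1*(-154783) = (20 + 364*(-200)) - 1*(-154783) = (20 - 72800) + 154783 = -72780 + 154783 = 82003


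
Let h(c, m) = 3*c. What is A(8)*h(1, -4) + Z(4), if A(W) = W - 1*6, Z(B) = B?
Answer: 10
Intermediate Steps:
A(W) = -6 + W (A(W) = W - 6 = -6 + W)
A(8)*h(1, -4) + Z(4) = (-6 + 8)*(3*1) + 4 = 2*3 + 4 = 6 + 4 = 10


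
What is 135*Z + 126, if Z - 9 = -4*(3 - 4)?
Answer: 1881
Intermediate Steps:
Z = 13 (Z = 9 - 4*(3 - 4) = 9 - 4*(-1) = 9 + 4 = 13)
135*Z + 126 = 135*13 + 126 = 1755 + 126 = 1881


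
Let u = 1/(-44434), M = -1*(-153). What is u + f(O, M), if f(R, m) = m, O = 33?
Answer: 6798401/44434 ≈ 153.00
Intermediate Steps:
M = 153
u = -1/44434 ≈ -2.2505e-5
u + f(O, M) = -1/44434 + 153 = 6798401/44434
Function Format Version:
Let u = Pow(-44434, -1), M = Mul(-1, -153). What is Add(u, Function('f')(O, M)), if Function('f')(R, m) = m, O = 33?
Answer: Rational(6798401, 44434) ≈ 153.00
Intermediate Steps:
M = 153
u = Rational(-1, 44434) ≈ -2.2505e-5
Add(u, Function('f')(O, M)) = Add(Rational(-1, 44434), 153) = Rational(6798401, 44434)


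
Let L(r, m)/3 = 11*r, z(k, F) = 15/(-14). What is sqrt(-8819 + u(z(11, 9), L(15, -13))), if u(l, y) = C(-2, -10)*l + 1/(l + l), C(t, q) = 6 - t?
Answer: 4*I*sqrt(6083070)/105 ≈ 93.958*I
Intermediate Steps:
z(k, F) = -15/14 (z(k, F) = 15*(-1/14) = -15/14)
L(r, m) = 33*r (L(r, m) = 3*(11*r) = 33*r)
u(l, y) = 1/(2*l) + 8*l (u(l, y) = (6 - 1*(-2))*l + 1/(l + l) = (6 + 2)*l + 1/(2*l) = 8*l + 1/(2*l) = 1/(2*l) + 8*l)
sqrt(-8819 + u(z(11, 9), L(15, -13))) = sqrt(-8819 + (1/(2*(-15/14)) + 8*(-15/14))) = sqrt(-8819 + ((1/2)*(-14/15) - 60/7)) = sqrt(-8819 + (-7/15 - 60/7)) = sqrt(-8819 - 949/105) = sqrt(-926944/105) = 4*I*sqrt(6083070)/105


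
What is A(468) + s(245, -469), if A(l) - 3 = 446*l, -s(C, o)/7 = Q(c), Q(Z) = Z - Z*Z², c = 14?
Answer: 227841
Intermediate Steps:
Q(Z) = Z - Z³
s(C, o) = 19110 (s(C, o) = -7*(14 - 1*14³) = -7*(14 - 1*2744) = -7*(14 - 2744) = -7*(-2730) = 19110)
A(l) = 3 + 446*l
A(468) + s(245, -469) = (3 + 446*468) + 19110 = (3 + 208728) + 19110 = 208731 + 19110 = 227841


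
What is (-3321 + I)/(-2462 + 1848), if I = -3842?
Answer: 7163/614 ≈ 11.666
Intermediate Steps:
(-3321 + I)/(-2462 + 1848) = (-3321 - 3842)/(-2462 + 1848) = -7163/(-614) = -7163*(-1/614) = 7163/614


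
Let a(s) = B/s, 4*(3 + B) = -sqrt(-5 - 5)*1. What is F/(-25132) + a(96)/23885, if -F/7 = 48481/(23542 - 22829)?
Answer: 64841766581/3423984685280 - I*sqrt(10)/9171840 ≈ 0.018938 - 3.4478e-7*I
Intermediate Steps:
B = -3 - I*sqrt(10)/4 (B = -3 + (-sqrt(-5 - 5)*1)/4 = -3 + (-sqrt(-10)*1)/4 = -3 + (-I*sqrt(10)*1)/4 = -3 + (-I*sqrt(10))/4 = -3 - I*sqrt(10)/4 ≈ -3.0 - 0.79057*I)
a(s) = (-3 - I*sqrt(10)/4)/s
F = -339367/713 (F = -339367/(23542 - 22829) = -339367/713 ≈ -475.97)
F/(-25132) + a(96)/23885 = -339367/713/(-25132) + ((1/4)*(-12 - I*sqrt(10))/96)/23885 = -339367/713*(-1/25132) + ((1/4)*(1/96)*(-12 - I*sqrt(10)))*(1/23885) = 339367/17919116 + (-1/32 - I*sqrt(10)/384)*(1/23885) = 339367/17919116 + (-1/764320 - I*sqrt(10)/9171840) = 64841766581/3423984685280 - I*sqrt(10)/9171840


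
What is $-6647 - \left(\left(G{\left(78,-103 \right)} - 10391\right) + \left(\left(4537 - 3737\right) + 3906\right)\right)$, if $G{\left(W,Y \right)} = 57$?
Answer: $-1019$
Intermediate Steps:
$-6647 - \left(\left(G{\left(78,-103 \right)} - 10391\right) + \left(\left(4537 - 3737\right) + 3906\right)\right) = -6647 - \left(\left(57 - 10391\right) + \left(\left(4537 - 3737\right) + 3906\right)\right) = -6647 - \left(-10334 + \left(800 + 3906\right)\right) = -6647 - \left(-10334 + 4706\right) = -6647 - -5628 = -6647 + 5628 = -1019$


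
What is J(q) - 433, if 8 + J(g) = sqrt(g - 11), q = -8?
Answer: -441 + I*sqrt(19) ≈ -441.0 + 4.3589*I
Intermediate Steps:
J(g) = -8 + sqrt(-11 + g) (J(g) = -8 + sqrt(g - 11) = -8 + sqrt(-11 + g))
J(q) - 433 = (-8 + sqrt(-11 - 8)) - 433 = (-8 + sqrt(-19)) - 433 = (-8 + I*sqrt(19)) - 433 = -441 + I*sqrt(19)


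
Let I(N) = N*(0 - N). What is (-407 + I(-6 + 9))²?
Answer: 173056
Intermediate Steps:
I(N) = -N² (I(N) = N*(-N) = -N²)
(-407 + I(-6 + 9))² = (-407 - (-6 + 9)²)² = (-407 - 1*3²)² = (-407 - 1*9)² = (-407 - 9)² = (-416)² = 173056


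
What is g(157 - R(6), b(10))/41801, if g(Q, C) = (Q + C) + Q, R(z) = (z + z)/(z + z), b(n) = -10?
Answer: 302/41801 ≈ 0.0072247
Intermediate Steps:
R(z) = 1 (R(z) = (2*z)/((2*z)) = (2*z)*(1/(2*z)) = 1)
g(Q, C) = C + 2*Q (g(Q, C) = (C + Q) + Q = C + 2*Q)
g(157 - R(6), b(10))/41801 = (-10 + 2*(157 - 1*1))/41801 = (-10 + 2*(157 - 1))*(1/41801) = (-10 + 2*156)*(1/41801) = (-10 + 312)*(1/41801) = 302*(1/41801) = 302/41801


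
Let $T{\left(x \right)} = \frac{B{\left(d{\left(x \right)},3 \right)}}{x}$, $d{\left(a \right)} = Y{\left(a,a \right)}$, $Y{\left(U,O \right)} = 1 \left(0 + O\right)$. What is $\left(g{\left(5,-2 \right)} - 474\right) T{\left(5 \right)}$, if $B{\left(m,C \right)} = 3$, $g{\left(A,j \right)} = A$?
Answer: $- \frac{1407}{5} \approx -281.4$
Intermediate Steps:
$Y{\left(U,O \right)} = O$ ($Y{\left(U,O \right)} = 1 O = O$)
$d{\left(a \right)} = a$
$T{\left(x \right)} = \frac{3}{x}$
$\left(g{\left(5,-2 \right)} - 474\right) T{\left(5 \right)} = \left(5 - 474\right) \frac{3}{5} = - 469 \cdot 3 \cdot \frac{1}{5} = \left(-469\right) \frac{3}{5} = - \frac{1407}{5}$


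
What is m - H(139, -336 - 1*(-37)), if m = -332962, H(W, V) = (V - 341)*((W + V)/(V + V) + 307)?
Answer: -40756918/299 ≈ -1.3631e+5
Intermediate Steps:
H(W, V) = (-341 + V)*(307 + (V + W)/(2*V)) (H(W, V) = (-341 + V)*((V + W)/((2*V)) + 307) = (-341 + V)*((V + W)*(1/(2*V)) + 307) = (-341 + V)*((V + W)/(2*V) + 307) = (-341 + V)*(307 + (V + W)/(2*V)))
m - H(139, -336 - 1*(-37)) = -332962 - (-341*139 + (-336 - 1*(-37))*(-209715 + 139 + 615*(-336 - 1*(-37))))/(2*(-336 - 1*(-37))) = -332962 - (-47399 + (-336 + 37)*(-209715 + 139 + 615*(-336 + 37)))/(2*(-336 + 37)) = -332962 - (-47399 - 299*(-209715 + 139 + 615*(-299)))/(2*(-299)) = -332962 - (-1)*(-47399 - 299*(-209715 + 139 - 183885))/(2*299) = -332962 - (-1)*(-47399 - 299*(-393461))/(2*299) = -332962 - (-1)*(-47399 + 117644839)/(2*299) = -332962 - (-1)*117597440/(2*299) = -332962 - 1*(-58798720/299) = -332962 + 58798720/299 = -40756918/299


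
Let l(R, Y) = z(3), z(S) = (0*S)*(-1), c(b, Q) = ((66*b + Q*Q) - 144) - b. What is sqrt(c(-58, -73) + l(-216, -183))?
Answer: sqrt(1415) ≈ 37.616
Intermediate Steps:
c(b, Q) = -144 + Q**2 + 65*b (c(b, Q) = ((66*b + Q**2) - 144) - b = ((Q**2 + 66*b) - 144) - b = (-144 + Q**2 + 66*b) - b = -144 + Q**2 + 65*b)
z(S) = 0 (z(S) = 0*(-1) = 0)
l(R, Y) = 0
sqrt(c(-58, -73) + l(-216, -183)) = sqrt((-144 + (-73)**2 + 65*(-58)) + 0) = sqrt((-144 + 5329 - 3770) + 0) = sqrt(1415 + 0) = sqrt(1415)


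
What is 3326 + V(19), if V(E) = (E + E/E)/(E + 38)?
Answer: 189602/57 ≈ 3326.4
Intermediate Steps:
V(E) = (1 + E)/(38 + E) (V(E) = (E + 1)/(38 + E) = (1 + E)/(38 + E))
3326 + V(19) = 3326 + (1 + 19)/(38 + 19) = 3326 + 20/57 = 189602/57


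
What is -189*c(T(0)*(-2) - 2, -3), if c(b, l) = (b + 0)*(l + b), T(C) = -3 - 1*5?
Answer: -29106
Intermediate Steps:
T(C) = -8 (T(C) = -3 - 5 = -8)
c(b, l) = b*(b + l)
-189*c(T(0)*(-2) - 2, -3) = -189*(-8*(-2) - 2)*((-8*(-2) - 2) - 3) = -189*(16 - 2)*((16 - 2) - 3) = -2646*(14 - 3) = -2646*11 = -189*154 = -29106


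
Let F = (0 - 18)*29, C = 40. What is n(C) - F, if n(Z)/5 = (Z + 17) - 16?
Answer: 727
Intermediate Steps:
n(Z) = 5 + 5*Z (n(Z) = 5*((Z + 17) - 16) = 5*((17 + Z) - 16) = 5*(1 + Z) = 5 + 5*Z)
F = -522 (F = -18*29 = -522)
n(C) - F = (5 + 5*40) - 1*(-522) = (5 + 200) + 522 = 205 + 522 = 727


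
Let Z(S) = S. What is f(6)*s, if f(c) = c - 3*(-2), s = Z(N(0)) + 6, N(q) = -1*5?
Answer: 12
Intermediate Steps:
N(q) = -5
s = 1 (s = -5 + 6 = 1)
f(c) = 6 + c (f(c) = c + 6 = 6 + c)
f(6)*s = (6 + 6)*1 = 12*1 = 12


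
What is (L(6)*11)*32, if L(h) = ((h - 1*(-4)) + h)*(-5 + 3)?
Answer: -11264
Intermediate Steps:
L(h) = -8 - 4*h (L(h) = ((h + 4) + h)*(-2) = ((4 + h) + h)*(-2) = (4 + 2*h)*(-2) = -8 - 4*h)
(L(6)*11)*32 = ((-8 - 4*6)*11)*32 = ((-8 - 24)*11)*32 = -32*11*32 = -352*32 = -11264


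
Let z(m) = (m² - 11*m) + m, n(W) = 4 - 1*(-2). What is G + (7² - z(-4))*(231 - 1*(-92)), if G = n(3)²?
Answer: -2225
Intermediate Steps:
n(W) = 6 (n(W) = 4 + 2 = 6)
z(m) = m² - 10*m
G = 36 (G = 6² = 36)
G + (7² - z(-4))*(231 - 1*(-92)) = 36 + (7² - (-4)*(-10 - 4))*(231 - 1*(-92)) = 36 + (49 - (-4)*(-14))*(231 + 92) = 36 + (49 - 1*56)*323 = 36 + (49 - 56)*323 = 36 - 7*323 = 36 - 2261 = -2225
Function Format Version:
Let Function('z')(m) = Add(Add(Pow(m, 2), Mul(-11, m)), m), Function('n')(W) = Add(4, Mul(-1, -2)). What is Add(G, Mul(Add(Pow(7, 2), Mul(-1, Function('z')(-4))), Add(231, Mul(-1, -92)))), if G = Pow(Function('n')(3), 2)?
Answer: -2225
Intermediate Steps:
Function('n')(W) = 6 (Function('n')(W) = Add(4, 2) = 6)
Function('z')(m) = Add(Pow(m, 2), Mul(-10, m))
G = 36 (G = Pow(6, 2) = 36)
Add(G, Mul(Add(Pow(7, 2), Mul(-1, Function('z')(-4))), Add(231, Mul(-1, -92)))) = Add(36, Mul(Add(Pow(7, 2), Mul(-1, Mul(-4, Add(-10, -4)))), Add(231, Mul(-1, -92)))) = Add(36, Mul(Add(49, Mul(-1, Mul(-4, -14))), Add(231, 92))) = Add(36, Mul(Add(49, Mul(-1, 56)), 323)) = Add(36, Mul(Add(49, -56), 323)) = Add(36, Mul(-7, 323)) = Add(36, -2261) = -2225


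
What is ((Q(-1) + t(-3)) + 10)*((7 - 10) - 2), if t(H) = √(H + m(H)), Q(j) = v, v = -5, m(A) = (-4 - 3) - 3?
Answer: -25 - 5*I*√13 ≈ -25.0 - 18.028*I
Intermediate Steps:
m(A) = -10 (m(A) = -7 - 3 = -10)
Q(j) = -5
t(H) = √(-10 + H) (t(H) = √(H - 10) = √(-10 + H))
((Q(-1) + t(-3)) + 10)*((7 - 10) - 2) = ((-5 + √(-10 - 3)) + 10)*((7 - 10) - 2) = ((-5 + √(-13)) + 10)*(-3 - 2) = ((-5 + I*√13) + 10)*(-5) = (5 + I*√13)*(-5) = -25 - 5*I*√13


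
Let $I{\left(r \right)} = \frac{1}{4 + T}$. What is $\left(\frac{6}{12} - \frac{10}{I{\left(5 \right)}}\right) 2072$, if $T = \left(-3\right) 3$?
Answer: $104636$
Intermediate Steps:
$T = -9$
$I{\left(r \right)} = - \frac{1}{5}$ ($I{\left(r \right)} = \frac{1}{4 - 9} = \frac{1}{-5} = - \frac{1}{5}$)
$\left(\frac{6}{12} - \frac{10}{I{\left(5 \right)}}\right) 2072 = \left(\frac{6}{12} - \frac{10}{- \frac{1}{5}}\right) 2072 = \left(6 \cdot \frac{1}{12} - -50\right) 2072 = \left(\frac{1}{2} + 50\right) 2072 = \frac{101}{2} \cdot 2072 = 104636$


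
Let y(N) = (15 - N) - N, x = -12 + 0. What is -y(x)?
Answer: -39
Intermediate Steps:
x = -12
y(N) = 15 - 2*N
-y(x) = -(15 - 2*(-12)) = -(15 + 24) = -1*39 = -39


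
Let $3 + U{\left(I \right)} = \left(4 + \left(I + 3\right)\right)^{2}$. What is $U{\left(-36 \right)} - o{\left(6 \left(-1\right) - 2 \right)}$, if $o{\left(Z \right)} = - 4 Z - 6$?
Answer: $812$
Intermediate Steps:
$o{\left(Z \right)} = -6 - 4 Z$
$U{\left(I \right)} = -3 + \left(7 + I\right)^{2}$ ($U{\left(I \right)} = -3 + \left(4 + \left(I + 3\right)\right)^{2} = -3 + \left(4 + \left(3 + I\right)\right)^{2} = -3 + \left(7 + I\right)^{2}$)
$U{\left(-36 \right)} - o{\left(6 \left(-1\right) - 2 \right)} = \left(-3 + \left(7 - 36\right)^{2}\right) - \left(-6 - 4 \left(6 \left(-1\right) - 2\right)\right) = \left(-3 + \left(-29\right)^{2}\right) - \left(-6 - 4 \left(-6 - 2\right)\right) = \left(-3 + 841\right) - \left(-6 - -32\right) = 838 - \left(-6 + 32\right) = 838 - 26 = 812$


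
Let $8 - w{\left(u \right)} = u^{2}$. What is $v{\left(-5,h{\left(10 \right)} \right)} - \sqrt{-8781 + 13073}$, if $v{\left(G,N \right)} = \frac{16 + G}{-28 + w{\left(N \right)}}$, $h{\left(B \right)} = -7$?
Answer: $- \frac{11}{69} - 2 \sqrt{1073} \approx -65.673$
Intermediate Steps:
$w{\left(u \right)} = 8 - u^{2}$
$v{\left(G,N \right)} = \frac{16 + G}{-20 - N^{2}}$ ($v{\left(G,N \right)} = \frac{16 + G}{-28 - \left(-8 + N^{2}\right)} = \frac{16 + G}{-20 - N^{2}}$)
$v{\left(-5,h{\left(10 \right)} \right)} - \sqrt{-8781 + 13073} = \frac{-16 - -5}{20 + \left(-7\right)^{2}} - \sqrt{-8781 + 13073} = \frac{-16 + 5}{20 + 49} - \sqrt{4292} = \frac{1}{69} \left(-11\right) - 2 \sqrt{1073} = - \frac{11}{69} - 2 \sqrt{1073}$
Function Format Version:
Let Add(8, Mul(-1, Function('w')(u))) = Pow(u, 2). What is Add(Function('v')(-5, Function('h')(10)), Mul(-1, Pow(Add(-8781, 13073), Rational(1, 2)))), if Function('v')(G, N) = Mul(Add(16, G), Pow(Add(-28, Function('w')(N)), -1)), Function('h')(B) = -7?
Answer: Add(Rational(-11, 69), Mul(-2, Pow(1073, Rational(1, 2)))) ≈ -65.673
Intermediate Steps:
Function('w')(u) = Add(8, Mul(-1, Pow(u, 2)))
Function('v')(G, N) = Mul(Pow(Add(-20, Mul(-1, Pow(N, 2))), -1), Add(16, G)) (Function('v')(G, N) = Mul(Add(16, G), Pow(Add(-28, Add(8, Mul(-1, Pow(N, 2)))), -1)) = Mul(Add(16, G), Pow(Add(-20, Mul(-1, Pow(N, 2))), -1)) = Mul(Pow(Add(-20, Mul(-1, Pow(N, 2))), -1), Add(16, G)))
Add(Function('v')(-5, Function('h')(10)), Mul(-1, Pow(Add(-8781, 13073), Rational(1, 2)))) = Add(Mul(Pow(Add(20, Pow(-7, 2)), -1), Add(-16, Mul(-1, -5))), Mul(-1, Pow(Add(-8781, 13073), Rational(1, 2)))) = Add(Mul(Pow(Add(20, 49), -1), Add(-16, 5)), Mul(-1, Pow(4292, Rational(1, 2)))) = Add(Mul(Pow(69, -1), -11), Mul(-1, Mul(2, Pow(1073, Rational(1, 2))))) = Add(Mul(Rational(1, 69), -11), Mul(-2, Pow(1073, Rational(1, 2)))) = Add(Rational(-11, 69), Mul(-2, Pow(1073, Rational(1, 2))))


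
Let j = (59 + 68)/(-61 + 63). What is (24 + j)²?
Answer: 30625/4 ≈ 7656.3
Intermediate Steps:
j = 127/2 ≈ 63.500
(24 + j)² = (24 + 127/2)² = (175/2)² = 30625/4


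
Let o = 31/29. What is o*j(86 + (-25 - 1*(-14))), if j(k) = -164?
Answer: -5084/29 ≈ -175.31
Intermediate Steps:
o = 31/29 (o = 31*(1/29) = 31/29 ≈ 1.0690)
o*j(86 + (-25 - 1*(-14))) = (31/29)*(-164) = -5084/29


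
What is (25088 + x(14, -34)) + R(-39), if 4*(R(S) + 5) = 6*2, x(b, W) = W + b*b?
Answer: 25248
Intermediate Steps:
x(b, W) = W + b²
R(S) = -2 (R(S) = -5 + (6*2)/4 = -5 + (¼)*12 = -5 + 3 = -2)
(25088 + x(14, -34)) + R(-39) = (25088 + (-34 + 14²)) - 2 = (25088 + (-34 + 196)) - 2 = (25088 + 162) - 2 = 25250 - 2 = 25248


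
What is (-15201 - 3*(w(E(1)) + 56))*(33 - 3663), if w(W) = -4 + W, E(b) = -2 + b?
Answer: 55735020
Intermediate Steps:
(-15201 - 3*(w(E(1)) + 56))*(33 - 3663) = (-15201 - 3*((-4 + (-2 + 1)) + 56))*(33 - 3663) = (-15201 - 3*((-4 - 1) + 56))*(-3630) = (-15201 - 3*(-5 + 56))*(-3630) = (-15201 - 3*51)*(-3630) = (-15201 - 153)*(-3630) = -15354*(-3630) = 55735020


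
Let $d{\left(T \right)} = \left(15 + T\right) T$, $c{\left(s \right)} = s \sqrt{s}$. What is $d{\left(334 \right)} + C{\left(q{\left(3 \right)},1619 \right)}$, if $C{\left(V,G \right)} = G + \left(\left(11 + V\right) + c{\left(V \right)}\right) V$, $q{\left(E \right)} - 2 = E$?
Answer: $118265 + 25 \sqrt{5} \approx 1.1832 \cdot 10^{5}$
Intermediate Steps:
$c{\left(s \right)} = s^{\frac{3}{2}}$
$q{\left(E \right)} = 2 + E$
$C{\left(V,G \right)} = G + V \left(11 + V + V^{\frac{3}{2}}\right)$ ($C{\left(V,G \right)} = G + \left(\left(11 + V\right) + V^{\frac{3}{2}}\right) V = G + \left(11 + V + V^{\frac{3}{2}}\right) V = G + V \left(11 + V + V^{\frac{3}{2}}\right)$)
$d{\left(T \right)} = T \left(15 + T\right)$
$d{\left(334 \right)} + C{\left(q{\left(3 \right)},1619 \right)} = 334 \left(15 + 334\right) + \left(1619 + \left(2 + 3\right)^{2} + \left(2 + 3\right)^{\frac{5}{2}} + 11 \left(2 + 3\right)\right) = 334 \cdot 349 + \left(1619 + 5^{2} + 5^{\frac{5}{2}} + 11 \cdot 5\right) = 116566 + \left(1619 + 25 + 25 \sqrt{5} + 55\right) = 116566 + \left(1699 + 25 \sqrt{5}\right) = 118265 + 25 \sqrt{5}$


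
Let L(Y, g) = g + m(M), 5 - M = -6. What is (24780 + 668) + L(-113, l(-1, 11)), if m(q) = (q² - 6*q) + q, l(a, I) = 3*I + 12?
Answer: 25559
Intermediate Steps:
M = 11 (M = 5 - 1*(-6) = 5 + 6 = 11)
l(a, I) = 12 + 3*I
m(q) = q² - 5*q
L(Y, g) = 66 + g (L(Y, g) = g + 11*(-5 + 11) = g + 11*6 = g + 66 = 66 + g)
(24780 + 668) + L(-113, l(-1, 11)) = (24780 + 668) + (66 + (12 + 3*11)) = 25448 + (66 + (12 + 33)) = 25448 + (66 + 45) = 25448 + 111 = 25559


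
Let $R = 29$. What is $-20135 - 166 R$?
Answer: $-24949$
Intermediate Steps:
$-20135 - 166 R = -20135 - 166 \cdot 29 = -20135 - 4814 = -24949$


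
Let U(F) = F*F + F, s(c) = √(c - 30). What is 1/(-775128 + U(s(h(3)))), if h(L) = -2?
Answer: -I/(4*√2 + 775160*I) ≈ -1.2901e-6 - 9.4144e-12*I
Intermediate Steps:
s(c) = √(-30 + c)
U(F) = F + F² (U(F) = F² + F = F + F²)
1/(-775128 + U(s(h(3)))) = 1/(-775128 + √(-30 - 2)*(1 + √(-30 - 2))) = 1/(-775128 + √(-32)*(1 + √(-32))) = 1/(-775128 + (4*I*√2)*(1 + 4*I*√2)) = 1/(-775128 + 4*I*√2*(1 + 4*I*√2))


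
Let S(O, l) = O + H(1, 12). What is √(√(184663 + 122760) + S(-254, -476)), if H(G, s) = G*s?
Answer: √(-242 + √307423) ≈ 17.676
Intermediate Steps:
S(O, l) = 12 + O (S(O, l) = O + 1*12 = O + 12 = 12 + O)
√(√(184663 + 122760) + S(-254, -476)) = √(√(184663 + 122760) + (12 - 254)) = √(√307423 - 242) = √(-242 + √307423)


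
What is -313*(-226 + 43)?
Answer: 57279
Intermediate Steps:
-313*(-226 + 43) = -313*(-183) = 57279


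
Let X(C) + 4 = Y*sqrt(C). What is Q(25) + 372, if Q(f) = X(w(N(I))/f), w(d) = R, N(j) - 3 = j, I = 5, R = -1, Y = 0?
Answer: 368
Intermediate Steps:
N(j) = 3 + j
w(d) = -1
X(C) = -4 (X(C) = -4 + 0*sqrt(C) = -4 + 0 = -4)
Q(f) = -4
Q(25) + 372 = -4 + 372 = 368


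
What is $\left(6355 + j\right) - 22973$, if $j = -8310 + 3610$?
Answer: $-21318$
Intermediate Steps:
$j = -4700$
$\left(6355 + j\right) - 22973 = \left(6355 - 4700\right) - 22973 = 1655 - 22973 = -21318$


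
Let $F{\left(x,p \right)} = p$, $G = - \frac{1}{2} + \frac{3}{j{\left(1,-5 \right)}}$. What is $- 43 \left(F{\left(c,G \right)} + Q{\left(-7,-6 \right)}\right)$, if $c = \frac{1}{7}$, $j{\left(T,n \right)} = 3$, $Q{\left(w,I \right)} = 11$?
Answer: $- \frac{989}{2} \approx -494.5$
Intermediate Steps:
$G = \frac{1}{2}$ ($G = - \frac{1}{2} + \frac{3}{3} = \left(-1\right) \frac{1}{2} + 3 \cdot \frac{1}{3} = - \frac{1}{2} + 1 = \frac{1}{2} \approx 0.5$)
$c = \frac{1}{7} \approx 0.14286$
$- 43 \left(F{\left(c,G \right)} + Q{\left(-7,-6 \right)}\right) = - 43 \left(\frac{1}{2} + 11\right) = \left(-43\right) \frac{23}{2} = - \frac{989}{2}$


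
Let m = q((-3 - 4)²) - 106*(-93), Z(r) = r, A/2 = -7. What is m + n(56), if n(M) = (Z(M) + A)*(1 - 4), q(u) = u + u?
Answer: 9830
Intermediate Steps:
A = -14 (A = 2*(-7) = -14)
q(u) = 2*u
n(M) = 42 - 3*M (n(M) = (M - 14)*(1 - 4) = (-14 + M)*(-3) = 42 - 3*M)
m = 9956 (m = 2*(-3 - 4)² - 106*(-93) = 2*(-7)² + 9858 = 2*49 + 9858 = 98 + 9858 = 9956)
m + n(56) = 9956 + (42 - 3*56) = 9956 + (42 - 168) = 9956 - 126 = 9830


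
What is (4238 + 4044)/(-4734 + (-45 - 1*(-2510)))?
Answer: -8282/2269 ≈ -3.6501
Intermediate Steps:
(4238 + 4044)/(-4734 + (-45 - 1*(-2510))) = 8282/(-4734 + (-45 + 2510)) = 8282/(-4734 + 2465) = 8282/(-2269) = 8282*(-1/2269) = -8282/2269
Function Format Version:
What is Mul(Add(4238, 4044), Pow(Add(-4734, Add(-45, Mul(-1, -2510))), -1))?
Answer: Rational(-8282, 2269) ≈ -3.6501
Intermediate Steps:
Mul(Add(4238, 4044), Pow(Add(-4734, Add(-45, Mul(-1, -2510))), -1)) = Mul(8282, Pow(Add(-4734, Add(-45, 2510)), -1)) = Mul(8282, Pow(Add(-4734, 2465), -1)) = Mul(8282, Pow(-2269, -1)) = Mul(8282, Rational(-1, 2269)) = Rational(-8282, 2269)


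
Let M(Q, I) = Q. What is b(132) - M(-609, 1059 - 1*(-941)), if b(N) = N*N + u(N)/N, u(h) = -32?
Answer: 595081/33 ≈ 18033.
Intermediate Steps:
b(N) = N² - 32/N (b(N) = N*N - 32/N = N² - 32/N)
b(132) - M(-609, 1059 - 1*(-941)) = (-32 + 132³)/132 - 1*(-609) = (-32 + 2299968)/132 + 609 = (1/132)*2299936 + 609 = 574984/33 + 609 = 595081/33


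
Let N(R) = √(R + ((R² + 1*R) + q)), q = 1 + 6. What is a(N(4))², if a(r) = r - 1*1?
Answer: (1 - √31)² ≈ 20.864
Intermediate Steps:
q = 7
N(R) = √(7 + R² + 2*R) (N(R) = √(R + ((R² + 1*R) + 7)) = √(R + ((R² + R) + 7)) = √(R + ((R + R²) + 7)) = √(R + (7 + R + R²)) = √(7 + R² + 2*R))
a(r) = -1 + r (a(r) = r - 1 = -1 + r)
a(N(4))² = (-1 + √(7 + 4² + 2*4))² = (-1 + √(7 + 16 + 8))² = (-1 + √31)²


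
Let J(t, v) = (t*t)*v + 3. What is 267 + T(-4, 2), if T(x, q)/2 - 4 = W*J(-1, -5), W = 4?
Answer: 259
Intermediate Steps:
J(t, v) = 3 + v*t**2 (J(t, v) = t**2*v + 3 = v*t**2 + 3 = 3 + v*t**2)
T(x, q) = -8 (T(x, q) = 8 + 2*(4*(3 - 5*(-1)**2)) = 8 + 2*(4*(3 - 5*1)) = 8 + 2*(4*(3 - 5)) = 8 + 2*(4*(-2)) = 8 + 2*(-8) = 8 - 16 = -8)
267 + T(-4, 2) = 267 - 8 = 259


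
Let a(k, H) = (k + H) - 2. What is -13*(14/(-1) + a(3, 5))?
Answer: 104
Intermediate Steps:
a(k, H) = -2 + H + k (a(k, H) = (H + k) - 2 = -2 + H + k)
-13*(14/(-1) + a(3, 5)) = -13*(14/(-1) + (-2 + 5 + 3)) = -13*(14*(-1) + 6) = -13*(-14 + 6) = -13*(-8) = 104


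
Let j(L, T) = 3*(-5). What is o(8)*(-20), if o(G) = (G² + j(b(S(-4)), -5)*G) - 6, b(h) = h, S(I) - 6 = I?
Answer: 1240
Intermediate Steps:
S(I) = 6 + I
j(L, T) = -15
o(G) = -6 + G² - 15*G (o(G) = (G² - 15*G) - 6 = -6 + G² - 15*G)
o(8)*(-20) = (-6 + 8² - 15*8)*(-20) = (-6 + 64 - 120)*(-20) = -62*(-20) = 1240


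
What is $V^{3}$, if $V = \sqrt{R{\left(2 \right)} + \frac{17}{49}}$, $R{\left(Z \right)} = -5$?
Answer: $- \frac{456 i \sqrt{57}}{343} \approx - 10.037 i$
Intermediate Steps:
$V = \frac{2 i \sqrt{57}}{7}$ ($V = \sqrt{-5 + \frac{17}{49}} = \sqrt{- \frac{228}{49}} = \frac{2 i \sqrt{57}}{7} \approx 2.1571 i$)
$V^{3} = \left(\frac{2 i \sqrt{57}}{7}\right)^{3} = - \frac{456 i \sqrt{57}}{343}$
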